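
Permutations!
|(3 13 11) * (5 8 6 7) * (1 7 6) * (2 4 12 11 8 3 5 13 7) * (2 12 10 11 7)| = 30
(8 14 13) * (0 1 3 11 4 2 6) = [1, 3, 6, 11, 2, 5, 0, 7, 14, 9, 10, 4, 12, 8, 13] = (0 1 3 11 4 2 6)(8 14 13)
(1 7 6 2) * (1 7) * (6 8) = (2 7 8 6) = [0, 1, 7, 3, 4, 5, 2, 8, 6]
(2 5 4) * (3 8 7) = (2 5 4)(3 8 7) = [0, 1, 5, 8, 2, 4, 6, 3, 7]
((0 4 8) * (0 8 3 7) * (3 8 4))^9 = (4 8) = [0, 1, 2, 3, 8, 5, 6, 7, 4]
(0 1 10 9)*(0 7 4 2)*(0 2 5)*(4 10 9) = [1, 9, 2, 3, 5, 0, 6, 10, 8, 7, 4] = (0 1 9 7 10 4 5)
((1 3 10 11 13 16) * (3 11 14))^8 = [0, 1, 2, 14, 4, 5, 6, 7, 8, 9, 3, 11, 12, 13, 10, 15, 16] = (16)(3 14 10)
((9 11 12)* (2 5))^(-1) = [0, 1, 5, 3, 4, 2, 6, 7, 8, 12, 10, 9, 11] = (2 5)(9 12 11)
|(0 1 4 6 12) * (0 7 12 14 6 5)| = 4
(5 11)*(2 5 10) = (2 5 11 10) = [0, 1, 5, 3, 4, 11, 6, 7, 8, 9, 2, 10]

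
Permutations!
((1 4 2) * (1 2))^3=(1 4)=[0, 4, 2, 3, 1]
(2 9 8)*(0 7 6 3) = (0 7 6 3)(2 9 8) = [7, 1, 9, 0, 4, 5, 3, 6, 2, 8]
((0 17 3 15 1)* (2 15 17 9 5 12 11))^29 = (0 2 5 1 11 9 15 12)(3 17) = [2, 11, 5, 17, 4, 1, 6, 7, 8, 15, 10, 9, 0, 13, 14, 12, 16, 3]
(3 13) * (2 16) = [0, 1, 16, 13, 4, 5, 6, 7, 8, 9, 10, 11, 12, 3, 14, 15, 2] = (2 16)(3 13)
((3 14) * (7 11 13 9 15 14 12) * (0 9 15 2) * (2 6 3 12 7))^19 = (0 14 11 6 2 15 7 9 12 13 3) = [14, 1, 15, 0, 4, 5, 2, 9, 8, 12, 10, 6, 13, 3, 11, 7]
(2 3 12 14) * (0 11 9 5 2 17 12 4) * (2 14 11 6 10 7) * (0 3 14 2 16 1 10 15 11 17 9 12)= [6, 10, 14, 4, 3, 2, 15, 16, 8, 5, 7, 12, 17, 13, 9, 11, 1, 0]= (0 6 15 11 12 17)(1 10 7 16)(2 14 9 5)(3 4)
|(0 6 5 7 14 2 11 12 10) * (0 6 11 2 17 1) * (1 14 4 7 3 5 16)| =|(0 11 12 10 6 16 1)(3 5)(4 7)(14 17)| =14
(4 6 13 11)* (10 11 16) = [0, 1, 2, 3, 6, 5, 13, 7, 8, 9, 11, 4, 12, 16, 14, 15, 10] = (4 6 13 16 10 11)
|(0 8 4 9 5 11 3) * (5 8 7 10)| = 6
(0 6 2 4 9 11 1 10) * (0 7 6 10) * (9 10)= (0 9 11 1)(2 4 10 7 6)= [9, 0, 4, 3, 10, 5, 2, 6, 8, 11, 7, 1]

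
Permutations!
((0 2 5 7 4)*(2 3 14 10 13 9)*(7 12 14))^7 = (14)(0 4 7 3) = [4, 1, 2, 0, 7, 5, 6, 3, 8, 9, 10, 11, 12, 13, 14]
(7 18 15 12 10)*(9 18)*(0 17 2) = (0 17 2)(7 9 18 15 12 10) = [17, 1, 0, 3, 4, 5, 6, 9, 8, 18, 7, 11, 10, 13, 14, 12, 16, 2, 15]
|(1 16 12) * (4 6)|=6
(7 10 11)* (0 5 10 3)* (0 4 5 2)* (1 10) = [2, 10, 0, 4, 5, 1, 6, 3, 8, 9, 11, 7] = (0 2)(1 10 11 7 3 4 5)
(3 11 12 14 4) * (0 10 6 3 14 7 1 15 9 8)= (0 10 6 3 11 12 7 1 15 9 8)(4 14)= [10, 15, 2, 11, 14, 5, 3, 1, 0, 8, 6, 12, 7, 13, 4, 9]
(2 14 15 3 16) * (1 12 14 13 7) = (1 12 14 15 3 16 2 13 7) = [0, 12, 13, 16, 4, 5, 6, 1, 8, 9, 10, 11, 14, 7, 15, 3, 2]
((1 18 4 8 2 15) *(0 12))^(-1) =[12, 15, 8, 3, 18, 5, 6, 7, 4, 9, 10, 11, 0, 13, 14, 2, 16, 17, 1] =(0 12)(1 15 2 8 4 18)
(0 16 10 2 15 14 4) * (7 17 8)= (0 16 10 2 15 14 4)(7 17 8)= [16, 1, 15, 3, 0, 5, 6, 17, 7, 9, 2, 11, 12, 13, 4, 14, 10, 8]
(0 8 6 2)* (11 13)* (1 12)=(0 8 6 2)(1 12)(11 13)=[8, 12, 0, 3, 4, 5, 2, 7, 6, 9, 10, 13, 1, 11]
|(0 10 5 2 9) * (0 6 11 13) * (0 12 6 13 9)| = |(0 10 5 2)(6 11 9 13 12)| = 20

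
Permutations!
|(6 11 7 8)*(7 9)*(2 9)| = 6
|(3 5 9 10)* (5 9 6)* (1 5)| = |(1 5 6)(3 9 10)| = 3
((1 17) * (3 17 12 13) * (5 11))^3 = (1 3 12 17 13)(5 11) = [0, 3, 2, 12, 4, 11, 6, 7, 8, 9, 10, 5, 17, 1, 14, 15, 16, 13]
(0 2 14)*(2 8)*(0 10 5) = (0 8 2 14 10 5) = [8, 1, 14, 3, 4, 0, 6, 7, 2, 9, 5, 11, 12, 13, 10]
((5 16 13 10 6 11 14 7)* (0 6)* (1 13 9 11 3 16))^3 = (0 16 14 1)(3 11 5 10)(6 9 7 13) = [16, 0, 2, 11, 4, 10, 9, 13, 8, 7, 3, 5, 12, 6, 1, 15, 14]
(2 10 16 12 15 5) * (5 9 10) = (2 5)(9 10 16 12 15) = [0, 1, 5, 3, 4, 2, 6, 7, 8, 10, 16, 11, 15, 13, 14, 9, 12]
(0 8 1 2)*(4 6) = [8, 2, 0, 3, 6, 5, 4, 7, 1] = (0 8 1 2)(4 6)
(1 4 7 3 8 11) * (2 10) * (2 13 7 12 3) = (1 4 12 3 8 11)(2 10 13 7) = [0, 4, 10, 8, 12, 5, 6, 2, 11, 9, 13, 1, 3, 7]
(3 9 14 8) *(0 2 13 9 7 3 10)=(0 2 13 9 14 8 10)(3 7)=[2, 1, 13, 7, 4, 5, 6, 3, 10, 14, 0, 11, 12, 9, 8]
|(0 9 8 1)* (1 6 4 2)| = |(0 9 8 6 4 2 1)| = 7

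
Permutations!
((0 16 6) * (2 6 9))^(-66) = (0 6 2 9 16) = [6, 1, 9, 3, 4, 5, 2, 7, 8, 16, 10, 11, 12, 13, 14, 15, 0]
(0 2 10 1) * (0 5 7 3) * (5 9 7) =(0 2 10 1 9 7 3) =[2, 9, 10, 0, 4, 5, 6, 3, 8, 7, 1]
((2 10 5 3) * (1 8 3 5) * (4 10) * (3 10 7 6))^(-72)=(10)(2 6 4 3 7)=[0, 1, 6, 7, 3, 5, 4, 2, 8, 9, 10]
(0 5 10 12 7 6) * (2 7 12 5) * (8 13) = (0 2 7 6)(5 10)(8 13) = [2, 1, 7, 3, 4, 10, 0, 6, 13, 9, 5, 11, 12, 8]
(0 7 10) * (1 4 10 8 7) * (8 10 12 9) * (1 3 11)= (0 3 11 1 4 12 9 8 7 10)= [3, 4, 2, 11, 12, 5, 6, 10, 7, 8, 0, 1, 9]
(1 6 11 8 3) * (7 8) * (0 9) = (0 9)(1 6 11 7 8 3) = [9, 6, 2, 1, 4, 5, 11, 8, 3, 0, 10, 7]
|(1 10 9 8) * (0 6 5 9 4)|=8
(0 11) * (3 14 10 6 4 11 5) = [5, 1, 2, 14, 11, 3, 4, 7, 8, 9, 6, 0, 12, 13, 10] = (0 5 3 14 10 6 4 11)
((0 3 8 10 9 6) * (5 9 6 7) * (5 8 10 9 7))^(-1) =(0 6 10 3)(5 9 8 7) =[6, 1, 2, 0, 4, 9, 10, 5, 7, 8, 3]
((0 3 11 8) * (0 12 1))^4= (0 12 11)(1 8 3)= [12, 8, 2, 1, 4, 5, 6, 7, 3, 9, 10, 0, 11]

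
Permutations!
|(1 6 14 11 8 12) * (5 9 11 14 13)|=8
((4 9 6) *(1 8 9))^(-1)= (1 4 6 9 8)= [0, 4, 2, 3, 6, 5, 9, 7, 1, 8]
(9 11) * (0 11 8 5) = (0 11 9 8 5) = [11, 1, 2, 3, 4, 0, 6, 7, 5, 8, 10, 9]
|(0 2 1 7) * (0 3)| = |(0 2 1 7 3)| = 5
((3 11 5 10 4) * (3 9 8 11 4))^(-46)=(3 8 10 9 5 4 11)=[0, 1, 2, 8, 11, 4, 6, 7, 10, 5, 9, 3]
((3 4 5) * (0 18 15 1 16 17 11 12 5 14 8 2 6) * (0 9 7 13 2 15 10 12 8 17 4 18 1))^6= (0 11 4)(1 8 14)(2 6 9 7 13)(3 18 10 12 5)(15 17 16)= [11, 8, 6, 18, 0, 3, 9, 13, 14, 7, 12, 4, 5, 2, 1, 17, 15, 16, 10]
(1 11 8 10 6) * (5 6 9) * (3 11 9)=[0, 9, 2, 11, 4, 6, 1, 7, 10, 5, 3, 8]=(1 9 5 6)(3 11 8 10)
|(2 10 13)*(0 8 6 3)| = |(0 8 6 3)(2 10 13)| = 12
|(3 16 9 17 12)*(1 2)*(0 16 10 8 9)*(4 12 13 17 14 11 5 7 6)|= |(0 16)(1 2)(3 10 8 9 14 11 5 7 6 4 12)(13 17)|= 22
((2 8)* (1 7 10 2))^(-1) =(1 8 2 10 7) =[0, 8, 10, 3, 4, 5, 6, 1, 2, 9, 7]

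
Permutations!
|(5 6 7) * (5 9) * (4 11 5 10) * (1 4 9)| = |(1 4 11 5 6 7)(9 10)| = 6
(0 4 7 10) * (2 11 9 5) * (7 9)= (0 4 9 5 2 11 7 10)= [4, 1, 11, 3, 9, 2, 6, 10, 8, 5, 0, 7]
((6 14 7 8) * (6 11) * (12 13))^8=(6 8 14 11 7)=[0, 1, 2, 3, 4, 5, 8, 6, 14, 9, 10, 7, 12, 13, 11]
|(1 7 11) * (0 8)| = 6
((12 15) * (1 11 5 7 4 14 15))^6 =(1 15 4 5)(7 11 12 14) =[0, 15, 2, 3, 5, 1, 6, 11, 8, 9, 10, 12, 14, 13, 7, 4]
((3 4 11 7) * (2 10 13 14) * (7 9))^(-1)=(2 14 13 10)(3 7 9 11 4)=[0, 1, 14, 7, 3, 5, 6, 9, 8, 11, 2, 4, 12, 10, 13]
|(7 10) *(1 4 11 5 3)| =10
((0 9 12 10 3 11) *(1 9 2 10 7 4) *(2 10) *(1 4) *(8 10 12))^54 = (12) = [0, 1, 2, 3, 4, 5, 6, 7, 8, 9, 10, 11, 12]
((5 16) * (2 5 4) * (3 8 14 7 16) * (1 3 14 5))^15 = (1 16 5)(2 7 8)(3 4 14) = [0, 16, 7, 4, 14, 1, 6, 8, 2, 9, 10, 11, 12, 13, 3, 15, 5]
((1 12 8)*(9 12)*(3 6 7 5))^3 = (1 8 12 9)(3 5 7 6) = [0, 8, 2, 5, 4, 7, 3, 6, 12, 1, 10, 11, 9]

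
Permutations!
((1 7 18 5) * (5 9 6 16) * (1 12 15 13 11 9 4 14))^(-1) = (1 14 4 18 7)(5 16 6 9 11 13 15 12) = [0, 14, 2, 3, 18, 16, 9, 1, 8, 11, 10, 13, 5, 15, 4, 12, 6, 17, 7]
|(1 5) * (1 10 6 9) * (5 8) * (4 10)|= 7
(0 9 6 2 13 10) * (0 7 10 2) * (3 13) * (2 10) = (0 9 6)(2 3 13 10 7) = [9, 1, 3, 13, 4, 5, 0, 2, 8, 6, 7, 11, 12, 10]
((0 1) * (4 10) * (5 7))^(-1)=[1, 0, 2, 3, 10, 7, 6, 5, 8, 9, 4]=(0 1)(4 10)(5 7)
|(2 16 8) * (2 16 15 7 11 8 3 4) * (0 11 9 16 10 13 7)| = |(0 11 8 10 13 7 9 16 3 4 2 15)| = 12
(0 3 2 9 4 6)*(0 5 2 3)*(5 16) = [0, 1, 9, 3, 6, 2, 16, 7, 8, 4, 10, 11, 12, 13, 14, 15, 5] = (2 9 4 6 16 5)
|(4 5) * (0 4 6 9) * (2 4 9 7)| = |(0 9)(2 4 5 6 7)| = 10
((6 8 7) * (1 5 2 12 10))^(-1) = [0, 10, 5, 3, 4, 1, 7, 8, 6, 9, 12, 11, 2] = (1 10 12 2 5)(6 7 8)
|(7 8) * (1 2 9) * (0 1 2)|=2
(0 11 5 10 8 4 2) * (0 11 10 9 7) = (0 10 8 4 2 11 5 9 7) = [10, 1, 11, 3, 2, 9, 6, 0, 4, 7, 8, 5]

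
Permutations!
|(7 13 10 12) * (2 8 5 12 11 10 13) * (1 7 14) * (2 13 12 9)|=|(1 7 13 12 14)(2 8 5 9)(10 11)|=20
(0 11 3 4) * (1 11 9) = (0 9 1 11 3 4) = [9, 11, 2, 4, 0, 5, 6, 7, 8, 1, 10, 3]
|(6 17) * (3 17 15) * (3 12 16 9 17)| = 6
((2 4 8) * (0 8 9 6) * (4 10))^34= [6, 1, 8, 3, 10, 5, 9, 7, 0, 4, 2]= (0 6 9 4 10 2 8)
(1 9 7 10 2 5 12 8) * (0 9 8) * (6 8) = (0 9 7 10 2 5 12)(1 6 8) = [9, 6, 5, 3, 4, 12, 8, 10, 1, 7, 2, 11, 0]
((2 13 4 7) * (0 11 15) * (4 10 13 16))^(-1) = [15, 1, 7, 3, 16, 5, 6, 4, 8, 9, 13, 0, 12, 10, 14, 11, 2] = (0 15 11)(2 7 4 16)(10 13)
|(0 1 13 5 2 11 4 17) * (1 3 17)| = |(0 3 17)(1 13 5 2 11 4)| = 6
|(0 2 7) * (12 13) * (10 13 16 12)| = 6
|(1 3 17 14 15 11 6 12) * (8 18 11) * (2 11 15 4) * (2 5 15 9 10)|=15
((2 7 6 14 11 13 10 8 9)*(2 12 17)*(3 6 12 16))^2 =[0, 1, 12, 14, 4, 5, 11, 17, 16, 3, 9, 10, 2, 8, 13, 15, 6, 7] =(2 12)(3 14 13 8 16 6 11 10 9)(7 17)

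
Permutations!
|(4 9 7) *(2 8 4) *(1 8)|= |(1 8 4 9 7 2)|= 6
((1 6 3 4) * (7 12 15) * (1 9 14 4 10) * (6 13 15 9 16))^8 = (1 16 12)(3 14 15)(4 7 10)(6 9 13) = [0, 16, 2, 14, 7, 5, 9, 10, 8, 13, 4, 11, 1, 6, 15, 3, 12]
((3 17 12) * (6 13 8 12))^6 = (17) = [0, 1, 2, 3, 4, 5, 6, 7, 8, 9, 10, 11, 12, 13, 14, 15, 16, 17]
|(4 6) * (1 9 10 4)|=|(1 9 10 4 6)|=5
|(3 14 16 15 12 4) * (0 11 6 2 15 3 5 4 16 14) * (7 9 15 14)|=22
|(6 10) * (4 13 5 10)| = |(4 13 5 10 6)| = 5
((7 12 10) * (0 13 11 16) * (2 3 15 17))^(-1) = (0 16 11 13)(2 17 15 3)(7 10 12) = [16, 1, 17, 2, 4, 5, 6, 10, 8, 9, 12, 13, 7, 0, 14, 3, 11, 15]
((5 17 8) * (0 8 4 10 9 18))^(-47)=[8, 1, 2, 3, 10, 17, 6, 7, 5, 18, 9, 11, 12, 13, 14, 15, 16, 4, 0]=(0 8 5 17 4 10 9 18)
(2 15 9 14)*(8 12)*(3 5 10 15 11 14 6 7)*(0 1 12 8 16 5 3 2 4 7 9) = (0 1 12 16 5 10 15)(2 11 14 4 7)(6 9) = [1, 12, 11, 3, 7, 10, 9, 2, 8, 6, 15, 14, 16, 13, 4, 0, 5]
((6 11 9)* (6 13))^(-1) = [0, 1, 2, 3, 4, 5, 13, 7, 8, 11, 10, 6, 12, 9] = (6 13 9 11)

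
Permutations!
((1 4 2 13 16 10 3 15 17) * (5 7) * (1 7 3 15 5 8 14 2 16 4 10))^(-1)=(1 16 4 13 2 14 8 7 17 15 10)(3 5)=[0, 16, 14, 5, 13, 3, 6, 17, 7, 9, 1, 11, 12, 2, 8, 10, 4, 15]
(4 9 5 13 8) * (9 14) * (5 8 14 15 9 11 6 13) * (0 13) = [13, 1, 2, 3, 15, 5, 0, 7, 4, 8, 10, 6, 12, 14, 11, 9] = (0 13 14 11 6)(4 15 9 8)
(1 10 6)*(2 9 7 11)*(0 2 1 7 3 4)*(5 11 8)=(0 2 9 3 4)(1 10 6 7 8 5 11)=[2, 10, 9, 4, 0, 11, 7, 8, 5, 3, 6, 1]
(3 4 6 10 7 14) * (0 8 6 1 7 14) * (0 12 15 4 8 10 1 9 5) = (0 10 14 3 8 6 1 7 12 15 4 9 5) = [10, 7, 2, 8, 9, 0, 1, 12, 6, 5, 14, 11, 15, 13, 3, 4]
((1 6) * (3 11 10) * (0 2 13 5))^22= (0 13)(2 5)(3 11 10)= [13, 1, 5, 11, 4, 2, 6, 7, 8, 9, 3, 10, 12, 0]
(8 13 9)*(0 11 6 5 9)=(0 11 6 5 9 8 13)=[11, 1, 2, 3, 4, 9, 5, 7, 13, 8, 10, 6, 12, 0]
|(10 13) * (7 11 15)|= |(7 11 15)(10 13)|= 6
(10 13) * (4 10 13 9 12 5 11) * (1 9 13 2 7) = (1 9 12 5 11 4 10 13 2 7) = [0, 9, 7, 3, 10, 11, 6, 1, 8, 12, 13, 4, 5, 2]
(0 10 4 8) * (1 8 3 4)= [10, 8, 2, 4, 3, 5, 6, 7, 0, 9, 1]= (0 10 1 8)(3 4)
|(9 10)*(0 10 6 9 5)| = |(0 10 5)(6 9)| = 6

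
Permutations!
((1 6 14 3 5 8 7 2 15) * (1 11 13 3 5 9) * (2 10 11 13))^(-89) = [0, 14, 13, 1, 4, 7, 5, 11, 10, 6, 2, 15, 12, 9, 8, 3] = (1 14 8 10 2 13 9 6 5 7 11 15 3)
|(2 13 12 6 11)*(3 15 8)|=|(2 13 12 6 11)(3 15 8)|=15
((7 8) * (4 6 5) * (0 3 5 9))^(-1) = (0 9 6 4 5 3)(7 8) = [9, 1, 2, 0, 5, 3, 4, 8, 7, 6]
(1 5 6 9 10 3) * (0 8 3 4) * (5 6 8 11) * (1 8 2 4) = (0 11 5 2 4)(1 6 9 10)(3 8) = [11, 6, 4, 8, 0, 2, 9, 7, 3, 10, 1, 5]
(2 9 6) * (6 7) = (2 9 7 6) = [0, 1, 9, 3, 4, 5, 2, 6, 8, 7]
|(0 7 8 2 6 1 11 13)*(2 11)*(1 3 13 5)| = 10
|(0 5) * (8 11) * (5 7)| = |(0 7 5)(8 11)| = 6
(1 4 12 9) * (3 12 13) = (1 4 13 3 12 9) = [0, 4, 2, 12, 13, 5, 6, 7, 8, 1, 10, 11, 9, 3]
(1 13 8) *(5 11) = (1 13 8)(5 11) = [0, 13, 2, 3, 4, 11, 6, 7, 1, 9, 10, 5, 12, 8]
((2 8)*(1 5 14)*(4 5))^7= (1 14 5 4)(2 8)= [0, 14, 8, 3, 1, 4, 6, 7, 2, 9, 10, 11, 12, 13, 5]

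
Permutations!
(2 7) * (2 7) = (7) = [0, 1, 2, 3, 4, 5, 6, 7]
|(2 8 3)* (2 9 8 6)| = |(2 6)(3 9 8)| = 6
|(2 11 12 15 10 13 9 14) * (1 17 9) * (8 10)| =11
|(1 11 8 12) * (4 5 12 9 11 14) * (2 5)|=6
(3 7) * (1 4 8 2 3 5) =(1 4 8 2 3 7 5) =[0, 4, 3, 7, 8, 1, 6, 5, 2]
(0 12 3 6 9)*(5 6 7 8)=(0 12 3 7 8 5 6 9)=[12, 1, 2, 7, 4, 6, 9, 8, 5, 0, 10, 11, 3]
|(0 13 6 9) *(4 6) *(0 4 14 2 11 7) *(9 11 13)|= 6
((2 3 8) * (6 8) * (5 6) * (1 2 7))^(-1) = (1 7 8 6 5 3 2) = [0, 7, 1, 2, 4, 3, 5, 8, 6]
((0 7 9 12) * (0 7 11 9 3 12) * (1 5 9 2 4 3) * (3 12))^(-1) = [9, 7, 11, 3, 2, 1, 6, 12, 8, 5, 10, 0, 4] = (0 9 5 1 7 12 4 2 11)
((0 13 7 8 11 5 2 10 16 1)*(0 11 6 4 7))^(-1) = [13, 16, 5, 3, 6, 11, 8, 4, 7, 9, 2, 1, 12, 0, 14, 15, 10] = (0 13)(1 16 10 2 5 11)(4 6 8 7)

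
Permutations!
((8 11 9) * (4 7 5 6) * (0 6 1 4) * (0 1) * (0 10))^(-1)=(0 10 5 7 4 1 6)(8 9 11)=[10, 6, 2, 3, 1, 7, 0, 4, 9, 11, 5, 8]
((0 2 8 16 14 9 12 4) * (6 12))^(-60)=(0 16 6)(2 14 12)(4 8 9)=[16, 1, 14, 3, 8, 5, 0, 7, 9, 4, 10, 11, 2, 13, 12, 15, 6]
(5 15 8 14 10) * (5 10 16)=(5 15 8 14 16)=[0, 1, 2, 3, 4, 15, 6, 7, 14, 9, 10, 11, 12, 13, 16, 8, 5]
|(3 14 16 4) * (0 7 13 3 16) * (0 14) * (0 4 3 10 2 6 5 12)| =|(0 7 13 10 2 6 5 12)(3 4 16)| =24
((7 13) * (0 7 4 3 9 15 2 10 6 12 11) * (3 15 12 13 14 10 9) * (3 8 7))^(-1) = (0 11 12 9 2 15 4 13 6 10 14 7 8 3) = [11, 1, 15, 0, 13, 5, 10, 8, 3, 2, 14, 12, 9, 6, 7, 4]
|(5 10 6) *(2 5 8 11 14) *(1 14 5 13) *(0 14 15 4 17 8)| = 13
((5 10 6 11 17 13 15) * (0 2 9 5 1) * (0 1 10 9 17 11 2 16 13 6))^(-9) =[16, 1, 2, 3, 4, 9, 6, 7, 8, 5, 0, 11, 12, 15, 14, 10, 13, 17] =(17)(0 16 13 15 10)(5 9)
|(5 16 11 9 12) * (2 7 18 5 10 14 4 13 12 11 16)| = 20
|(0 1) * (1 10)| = |(0 10 1)| = 3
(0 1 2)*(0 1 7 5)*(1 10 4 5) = (0 7 1 2 10 4 5) = [7, 2, 10, 3, 5, 0, 6, 1, 8, 9, 4]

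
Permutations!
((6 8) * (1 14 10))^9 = (14)(6 8) = [0, 1, 2, 3, 4, 5, 8, 7, 6, 9, 10, 11, 12, 13, 14]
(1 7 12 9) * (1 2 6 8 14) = [0, 7, 6, 3, 4, 5, 8, 12, 14, 2, 10, 11, 9, 13, 1] = (1 7 12 9 2 6 8 14)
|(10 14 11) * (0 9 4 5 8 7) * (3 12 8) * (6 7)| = 9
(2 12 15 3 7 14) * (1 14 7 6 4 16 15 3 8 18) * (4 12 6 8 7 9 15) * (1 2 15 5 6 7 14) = (2 7 9 5 6 12 3 8 18)(4 16)(14 15) = [0, 1, 7, 8, 16, 6, 12, 9, 18, 5, 10, 11, 3, 13, 15, 14, 4, 17, 2]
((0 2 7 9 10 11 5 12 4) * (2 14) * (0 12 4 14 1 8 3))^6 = [8, 3, 4, 1, 10, 9, 6, 12, 0, 14, 2, 7, 11, 13, 5] = (0 8)(1 3)(2 4 10)(5 9 14)(7 12 11)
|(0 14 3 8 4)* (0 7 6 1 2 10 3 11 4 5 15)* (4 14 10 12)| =6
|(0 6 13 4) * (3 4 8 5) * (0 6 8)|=7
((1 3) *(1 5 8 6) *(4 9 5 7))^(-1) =(1 6 8 5 9 4 7 3) =[0, 6, 2, 1, 7, 9, 8, 3, 5, 4]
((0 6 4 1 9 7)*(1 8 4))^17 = (0 1 7 6 9)(4 8) = [1, 7, 2, 3, 8, 5, 9, 6, 4, 0]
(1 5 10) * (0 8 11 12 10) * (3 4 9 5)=[8, 3, 2, 4, 9, 0, 6, 7, 11, 5, 1, 12, 10]=(0 8 11 12 10 1 3 4 9 5)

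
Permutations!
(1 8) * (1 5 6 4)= (1 8 5 6 4)= [0, 8, 2, 3, 1, 6, 4, 7, 5]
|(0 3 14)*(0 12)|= |(0 3 14 12)|= 4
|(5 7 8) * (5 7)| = |(7 8)| = 2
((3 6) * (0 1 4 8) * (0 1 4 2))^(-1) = (0 2 1 8 4)(3 6) = [2, 8, 1, 6, 0, 5, 3, 7, 4]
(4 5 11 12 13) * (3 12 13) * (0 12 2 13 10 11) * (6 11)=(0 12 3 2 13 4 5)(6 11 10)=[12, 1, 13, 2, 5, 0, 11, 7, 8, 9, 6, 10, 3, 4]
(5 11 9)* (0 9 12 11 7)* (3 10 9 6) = (0 6 3 10 9 5 7)(11 12) = [6, 1, 2, 10, 4, 7, 3, 0, 8, 5, 9, 12, 11]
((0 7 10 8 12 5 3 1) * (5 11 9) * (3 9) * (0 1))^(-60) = (0 8 3 10 11 7 12) = [8, 1, 2, 10, 4, 5, 6, 12, 3, 9, 11, 7, 0]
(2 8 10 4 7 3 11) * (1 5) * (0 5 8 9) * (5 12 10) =[12, 8, 9, 11, 7, 1, 6, 3, 5, 0, 4, 2, 10] =(0 12 10 4 7 3 11 2 9)(1 8 5)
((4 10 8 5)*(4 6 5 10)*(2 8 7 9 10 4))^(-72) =(10) =[0, 1, 2, 3, 4, 5, 6, 7, 8, 9, 10]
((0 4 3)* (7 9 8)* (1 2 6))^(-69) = (9) = [0, 1, 2, 3, 4, 5, 6, 7, 8, 9]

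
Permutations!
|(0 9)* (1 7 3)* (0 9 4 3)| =|(9)(0 4 3 1 7)| =5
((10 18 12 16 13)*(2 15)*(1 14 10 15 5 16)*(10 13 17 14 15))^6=(1 14 15 13 2 10 5 18 16 12 17)=[0, 14, 10, 3, 4, 18, 6, 7, 8, 9, 5, 11, 17, 2, 15, 13, 12, 1, 16]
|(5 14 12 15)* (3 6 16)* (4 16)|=4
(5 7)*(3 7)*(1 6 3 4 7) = (1 6 3)(4 7 5) = [0, 6, 2, 1, 7, 4, 3, 5]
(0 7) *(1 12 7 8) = (0 8 1 12 7) = [8, 12, 2, 3, 4, 5, 6, 0, 1, 9, 10, 11, 7]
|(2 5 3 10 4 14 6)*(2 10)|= 12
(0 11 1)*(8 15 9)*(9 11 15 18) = (0 15 11 1)(8 18 9) = [15, 0, 2, 3, 4, 5, 6, 7, 18, 8, 10, 1, 12, 13, 14, 11, 16, 17, 9]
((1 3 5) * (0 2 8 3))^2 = (0 8 5)(1 2 3) = [8, 2, 3, 1, 4, 0, 6, 7, 5]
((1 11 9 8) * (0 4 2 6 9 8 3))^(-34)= (0 2 9)(1 8 11)(3 4 6)= [2, 8, 9, 4, 6, 5, 3, 7, 11, 0, 10, 1]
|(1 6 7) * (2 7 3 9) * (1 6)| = 5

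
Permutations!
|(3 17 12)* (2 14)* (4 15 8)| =6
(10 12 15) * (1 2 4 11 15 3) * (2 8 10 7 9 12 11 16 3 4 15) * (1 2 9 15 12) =(1 8 10 11 9)(2 12 4 16 3)(7 15) =[0, 8, 12, 2, 16, 5, 6, 15, 10, 1, 11, 9, 4, 13, 14, 7, 3]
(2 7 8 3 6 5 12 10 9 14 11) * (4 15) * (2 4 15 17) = (2 7 8 3 6 5 12 10 9 14 11 4 17) = [0, 1, 7, 6, 17, 12, 5, 8, 3, 14, 9, 4, 10, 13, 11, 15, 16, 2]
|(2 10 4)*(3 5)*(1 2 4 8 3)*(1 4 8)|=12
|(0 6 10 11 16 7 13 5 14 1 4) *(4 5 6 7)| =24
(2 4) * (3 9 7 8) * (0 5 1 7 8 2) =(0 5 1 7 2 4)(3 9 8) =[5, 7, 4, 9, 0, 1, 6, 2, 3, 8]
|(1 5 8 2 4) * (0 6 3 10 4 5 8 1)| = 20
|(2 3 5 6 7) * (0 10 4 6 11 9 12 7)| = |(0 10 4 6)(2 3 5 11 9 12 7)| = 28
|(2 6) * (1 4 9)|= |(1 4 9)(2 6)|= 6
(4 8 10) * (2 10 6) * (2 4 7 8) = (2 10 7 8 6 4) = [0, 1, 10, 3, 2, 5, 4, 8, 6, 9, 7]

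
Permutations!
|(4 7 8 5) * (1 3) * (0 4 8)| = 6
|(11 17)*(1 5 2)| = 6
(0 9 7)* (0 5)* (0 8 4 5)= (0 9 7)(4 5 8)= [9, 1, 2, 3, 5, 8, 6, 0, 4, 7]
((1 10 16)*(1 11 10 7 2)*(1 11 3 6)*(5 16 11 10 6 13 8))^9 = [0, 10, 6, 16, 4, 8, 2, 11, 13, 9, 1, 7, 12, 3, 14, 15, 5] = (1 10)(2 6)(3 16 5 8 13)(7 11)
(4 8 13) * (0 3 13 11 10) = (0 3 13 4 8 11 10) = [3, 1, 2, 13, 8, 5, 6, 7, 11, 9, 0, 10, 12, 4]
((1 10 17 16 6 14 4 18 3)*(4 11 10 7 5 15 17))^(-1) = (1 3 18 4 10 11 14 6 16 17 15 5 7) = [0, 3, 2, 18, 10, 7, 16, 1, 8, 9, 11, 14, 12, 13, 6, 5, 17, 15, 4]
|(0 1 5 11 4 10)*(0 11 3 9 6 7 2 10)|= |(0 1 5 3 9 6 7 2 10 11 4)|= 11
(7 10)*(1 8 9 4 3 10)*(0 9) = [9, 8, 2, 10, 3, 5, 6, 1, 0, 4, 7] = (0 9 4 3 10 7 1 8)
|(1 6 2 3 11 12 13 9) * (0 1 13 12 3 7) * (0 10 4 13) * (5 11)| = 9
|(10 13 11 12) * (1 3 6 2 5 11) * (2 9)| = 10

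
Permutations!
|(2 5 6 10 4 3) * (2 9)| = 7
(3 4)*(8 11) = (3 4)(8 11) = [0, 1, 2, 4, 3, 5, 6, 7, 11, 9, 10, 8]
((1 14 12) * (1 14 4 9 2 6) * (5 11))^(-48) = (14)(1 9 6 4 2) = [0, 9, 1, 3, 2, 5, 4, 7, 8, 6, 10, 11, 12, 13, 14]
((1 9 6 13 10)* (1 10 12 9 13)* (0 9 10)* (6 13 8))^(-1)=[10, 6, 2, 3, 4, 5, 8, 7, 1, 0, 12, 11, 13, 9]=(0 10 12 13 9)(1 6 8)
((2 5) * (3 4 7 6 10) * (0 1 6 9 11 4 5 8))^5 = [5, 2, 10, 1, 7, 6, 8, 9, 3, 11, 0, 4] = (0 5 6 8 3 1 2 10)(4 7 9 11)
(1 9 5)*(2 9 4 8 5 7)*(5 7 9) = [0, 4, 5, 3, 8, 1, 6, 2, 7, 9] = (9)(1 4 8 7 2 5)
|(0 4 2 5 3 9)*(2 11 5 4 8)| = |(0 8 2 4 11 5 3 9)| = 8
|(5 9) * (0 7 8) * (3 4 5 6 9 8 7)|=10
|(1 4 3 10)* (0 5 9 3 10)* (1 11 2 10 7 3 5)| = 30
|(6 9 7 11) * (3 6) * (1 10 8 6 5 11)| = 6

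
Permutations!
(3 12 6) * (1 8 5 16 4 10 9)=[0, 8, 2, 12, 10, 16, 3, 7, 5, 1, 9, 11, 6, 13, 14, 15, 4]=(1 8 5 16 4 10 9)(3 12 6)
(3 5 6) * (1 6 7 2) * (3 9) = (1 6 9 3 5 7 2) = [0, 6, 1, 5, 4, 7, 9, 2, 8, 3]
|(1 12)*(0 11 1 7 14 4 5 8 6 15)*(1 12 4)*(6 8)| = |(0 11 12 7 14 1 4 5 6 15)| = 10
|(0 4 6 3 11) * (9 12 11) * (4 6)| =6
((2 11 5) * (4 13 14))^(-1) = (2 5 11)(4 14 13) = [0, 1, 5, 3, 14, 11, 6, 7, 8, 9, 10, 2, 12, 4, 13]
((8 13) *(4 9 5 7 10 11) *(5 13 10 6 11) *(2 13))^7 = [0, 1, 11, 3, 7, 13, 10, 8, 9, 6, 2, 5, 12, 4] = (2 11 5 13 4 7 8 9 6 10)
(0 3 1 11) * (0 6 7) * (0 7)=(0 3 1 11 6)=[3, 11, 2, 1, 4, 5, 0, 7, 8, 9, 10, 6]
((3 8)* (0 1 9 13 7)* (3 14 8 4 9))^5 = (0 13 4 1 7 9 3)(8 14) = [13, 7, 2, 0, 1, 5, 6, 9, 14, 3, 10, 11, 12, 4, 8]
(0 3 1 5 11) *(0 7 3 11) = (0 11 7 3 1 5) = [11, 5, 2, 1, 4, 0, 6, 3, 8, 9, 10, 7]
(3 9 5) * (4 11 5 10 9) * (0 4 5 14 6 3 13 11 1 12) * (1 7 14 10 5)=(0 4 7 14 6 3 1 12)(5 13 11 10 9)=[4, 12, 2, 1, 7, 13, 3, 14, 8, 5, 9, 10, 0, 11, 6]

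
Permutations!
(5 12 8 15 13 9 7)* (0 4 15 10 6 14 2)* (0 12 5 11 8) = (0 4 15 13 9 7 11 8 10 6 14 2 12) = [4, 1, 12, 3, 15, 5, 14, 11, 10, 7, 6, 8, 0, 9, 2, 13]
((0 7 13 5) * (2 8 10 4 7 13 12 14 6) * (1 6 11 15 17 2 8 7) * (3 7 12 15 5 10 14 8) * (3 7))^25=(0 12 6)(1 5 2)(4 11 17)(7 13 8)(10 14 15)=[12, 5, 1, 3, 11, 2, 0, 13, 7, 9, 14, 17, 6, 8, 15, 10, 16, 4]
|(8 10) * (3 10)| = 3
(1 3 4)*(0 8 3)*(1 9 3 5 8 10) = [10, 0, 2, 4, 9, 8, 6, 7, 5, 3, 1] = (0 10 1)(3 4 9)(5 8)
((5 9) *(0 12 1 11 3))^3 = (0 11 12 3 1)(5 9) = [11, 0, 2, 1, 4, 9, 6, 7, 8, 5, 10, 12, 3]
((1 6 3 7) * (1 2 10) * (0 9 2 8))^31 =(0 1 8 10 7 2 3 9 6) =[1, 8, 3, 9, 4, 5, 0, 2, 10, 6, 7]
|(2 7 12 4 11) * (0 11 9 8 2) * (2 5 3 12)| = |(0 11)(2 7)(3 12 4 9 8 5)| = 6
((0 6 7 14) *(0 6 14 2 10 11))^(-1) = (0 11 10 2 7 6 14) = [11, 1, 7, 3, 4, 5, 14, 6, 8, 9, 2, 10, 12, 13, 0]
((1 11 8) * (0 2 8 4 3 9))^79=(0 9 3 4 11 1 8 2)=[9, 8, 0, 4, 11, 5, 6, 7, 2, 3, 10, 1]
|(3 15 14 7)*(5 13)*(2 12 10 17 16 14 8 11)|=22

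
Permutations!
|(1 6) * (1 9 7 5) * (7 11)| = |(1 6 9 11 7 5)| = 6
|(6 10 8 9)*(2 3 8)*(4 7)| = |(2 3 8 9 6 10)(4 7)| = 6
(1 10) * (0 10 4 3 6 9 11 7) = [10, 4, 2, 6, 3, 5, 9, 0, 8, 11, 1, 7] = (0 10 1 4 3 6 9 11 7)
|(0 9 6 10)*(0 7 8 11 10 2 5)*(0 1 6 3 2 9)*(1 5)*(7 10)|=15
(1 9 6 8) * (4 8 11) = (1 9 6 11 4 8) = [0, 9, 2, 3, 8, 5, 11, 7, 1, 6, 10, 4]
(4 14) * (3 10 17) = [0, 1, 2, 10, 14, 5, 6, 7, 8, 9, 17, 11, 12, 13, 4, 15, 16, 3] = (3 10 17)(4 14)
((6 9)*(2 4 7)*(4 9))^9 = (2 7 4 6 9) = [0, 1, 7, 3, 6, 5, 9, 4, 8, 2]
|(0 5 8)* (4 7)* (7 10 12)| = |(0 5 8)(4 10 12 7)| = 12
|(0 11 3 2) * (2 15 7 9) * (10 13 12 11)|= 10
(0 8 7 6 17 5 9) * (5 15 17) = (0 8 7 6 5 9)(15 17) = [8, 1, 2, 3, 4, 9, 5, 6, 7, 0, 10, 11, 12, 13, 14, 17, 16, 15]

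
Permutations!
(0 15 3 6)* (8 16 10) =(0 15 3 6)(8 16 10) =[15, 1, 2, 6, 4, 5, 0, 7, 16, 9, 8, 11, 12, 13, 14, 3, 10]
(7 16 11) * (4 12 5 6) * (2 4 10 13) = [0, 1, 4, 3, 12, 6, 10, 16, 8, 9, 13, 7, 5, 2, 14, 15, 11] = (2 4 12 5 6 10 13)(7 16 11)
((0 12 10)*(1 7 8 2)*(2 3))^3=(12)(1 3 7 2 8)=[0, 3, 8, 7, 4, 5, 6, 2, 1, 9, 10, 11, 12]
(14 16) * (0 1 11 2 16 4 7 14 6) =[1, 11, 16, 3, 7, 5, 0, 14, 8, 9, 10, 2, 12, 13, 4, 15, 6] =(0 1 11 2 16 6)(4 7 14)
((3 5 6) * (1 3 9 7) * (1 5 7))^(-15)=(1 5)(3 6)(7 9)=[0, 5, 2, 6, 4, 1, 3, 9, 8, 7]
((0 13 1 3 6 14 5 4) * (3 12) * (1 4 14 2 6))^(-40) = (14)(0 4 13)(1 3 12) = [4, 3, 2, 12, 13, 5, 6, 7, 8, 9, 10, 11, 1, 0, 14]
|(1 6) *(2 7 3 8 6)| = 6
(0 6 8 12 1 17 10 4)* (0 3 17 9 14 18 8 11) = (0 6 11)(1 9 14 18 8 12)(3 17 10 4) = [6, 9, 2, 17, 3, 5, 11, 7, 12, 14, 4, 0, 1, 13, 18, 15, 16, 10, 8]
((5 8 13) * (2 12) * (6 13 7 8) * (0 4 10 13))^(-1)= (0 6 5 13 10 4)(2 12)(7 8)= [6, 1, 12, 3, 0, 13, 5, 8, 7, 9, 4, 11, 2, 10]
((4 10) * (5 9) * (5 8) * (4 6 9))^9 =(4 9)(5 6)(8 10) =[0, 1, 2, 3, 9, 6, 5, 7, 10, 4, 8]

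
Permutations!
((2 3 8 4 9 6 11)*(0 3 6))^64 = [9, 1, 6, 0, 8, 5, 11, 7, 3, 4, 10, 2] = (0 9 4 8 3)(2 6 11)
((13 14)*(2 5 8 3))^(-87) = (2 5 8 3)(13 14) = [0, 1, 5, 2, 4, 8, 6, 7, 3, 9, 10, 11, 12, 14, 13]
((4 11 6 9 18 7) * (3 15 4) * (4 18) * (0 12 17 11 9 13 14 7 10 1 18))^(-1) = (0 15 3 7 14 13 6 11 17 12)(1 10 18)(4 9) = [15, 10, 2, 7, 9, 5, 11, 14, 8, 4, 18, 17, 0, 6, 13, 3, 16, 12, 1]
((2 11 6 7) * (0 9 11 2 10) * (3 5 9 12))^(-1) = (0 10 7 6 11 9 5 3 12) = [10, 1, 2, 12, 4, 3, 11, 6, 8, 5, 7, 9, 0]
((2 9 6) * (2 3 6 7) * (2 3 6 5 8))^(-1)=(2 8 5 3 7 9)=[0, 1, 8, 7, 4, 3, 6, 9, 5, 2]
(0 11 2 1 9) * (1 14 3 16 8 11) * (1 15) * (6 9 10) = (0 15 1 10 6 9)(2 14 3 16 8 11) = [15, 10, 14, 16, 4, 5, 9, 7, 11, 0, 6, 2, 12, 13, 3, 1, 8]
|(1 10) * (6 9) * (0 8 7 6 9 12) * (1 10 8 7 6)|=6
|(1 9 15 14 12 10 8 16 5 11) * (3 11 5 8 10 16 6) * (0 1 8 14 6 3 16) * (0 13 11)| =12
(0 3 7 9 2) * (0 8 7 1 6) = [3, 6, 8, 1, 4, 5, 0, 9, 7, 2] = (0 3 1 6)(2 8 7 9)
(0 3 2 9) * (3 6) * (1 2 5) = (0 6 3 5 1 2 9) = [6, 2, 9, 5, 4, 1, 3, 7, 8, 0]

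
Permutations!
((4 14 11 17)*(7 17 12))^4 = [0, 1, 2, 3, 7, 5, 6, 11, 8, 9, 10, 4, 14, 13, 17, 15, 16, 12] = (4 7 11)(12 14 17)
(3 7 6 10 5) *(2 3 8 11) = (2 3 7 6 10 5 8 11) = [0, 1, 3, 7, 4, 8, 10, 6, 11, 9, 5, 2]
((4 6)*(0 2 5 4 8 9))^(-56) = (9) = [0, 1, 2, 3, 4, 5, 6, 7, 8, 9]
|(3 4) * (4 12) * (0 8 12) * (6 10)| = |(0 8 12 4 3)(6 10)| = 10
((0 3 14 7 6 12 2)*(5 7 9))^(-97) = (0 14 5 6 2 3 9 7 12) = [14, 1, 3, 9, 4, 6, 2, 12, 8, 7, 10, 11, 0, 13, 5]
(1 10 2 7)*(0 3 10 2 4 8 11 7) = (0 3 10 4 8 11 7 1 2) = [3, 2, 0, 10, 8, 5, 6, 1, 11, 9, 4, 7]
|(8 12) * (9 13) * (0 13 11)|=4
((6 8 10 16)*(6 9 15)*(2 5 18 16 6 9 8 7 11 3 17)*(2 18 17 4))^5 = (2 8 3 18 7 5 10 4 16 11 17 6)(9 15) = [0, 1, 8, 18, 16, 10, 2, 5, 3, 15, 4, 17, 12, 13, 14, 9, 11, 6, 7]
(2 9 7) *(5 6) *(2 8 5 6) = (2 9 7 8 5) = [0, 1, 9, 3, 4, 2, 6, 8, 5, 7]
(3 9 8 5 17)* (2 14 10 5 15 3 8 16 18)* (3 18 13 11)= (2 14 10 5 17 8 15 18)(3 9 16 13 11)= [0, 1, 14, 9, 4, 17, 6, 7, 15, 16, 5, 3, 12, 11, 10, 18, 13, 8, 2]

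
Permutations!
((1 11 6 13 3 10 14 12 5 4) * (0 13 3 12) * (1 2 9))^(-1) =(0 14 10 3 6 11 1 9 2 4 5 12 13) =[14, 9, 4, 6, 5, 12, 11, 7, 8, 2, 3, 1, 13, 0, 10]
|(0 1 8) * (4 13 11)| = 3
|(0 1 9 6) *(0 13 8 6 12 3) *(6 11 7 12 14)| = |(0 1 9 14 6 13 8 11 7 12 3)| = 11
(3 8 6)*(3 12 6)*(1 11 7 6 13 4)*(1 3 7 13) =(1 11 13 4 3 8 7 6 12) =[0, 11, 2, 8, 3, 5, 12, 6, 7, 9, 10, 13, 1, 4]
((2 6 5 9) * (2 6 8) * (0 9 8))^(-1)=[2, 1, 8, 3, 4, 6, 9, 7, 5, 0]=(0 2 8 5 6 9)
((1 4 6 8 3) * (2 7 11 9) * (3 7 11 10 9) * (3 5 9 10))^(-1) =(1 3 7 8 6 4)(2 9 5 11) =[0, 3, 9, 7, 1, 11, 4, 8, 6, 5, 10, 2]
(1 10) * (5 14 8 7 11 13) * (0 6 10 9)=[6, 9, 2, 3, 4, 14, 10, 11, 7, 0, 1, 13, 12, 5, 8]=(0 6 10 1 9)(5 14 8 7 11 13)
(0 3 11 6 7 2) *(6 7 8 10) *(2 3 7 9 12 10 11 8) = (0 7 3 8 11 9 12 10 6 2) = [7, 1, 0, 8, 4, 5, 2, 3, 11, 12, 6, 9, 10]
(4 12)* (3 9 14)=(3 9 14)(4 12)=[0, 1, 2, 9, 12, 5, 6, 7, 8, 14, 10, 11, 4, 13, 3]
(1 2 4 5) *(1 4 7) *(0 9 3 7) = (0 9 3 7 1 2)(4 5) = [9, 2, 0, 7, 5, 4, 6, 1, 8, 3]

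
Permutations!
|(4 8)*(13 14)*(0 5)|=2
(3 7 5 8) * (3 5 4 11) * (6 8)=(3 7 4 11)(5 6 8)=[0, 1, 2, 7, 11, 6, 8, 4, 5, 9, 10, 3]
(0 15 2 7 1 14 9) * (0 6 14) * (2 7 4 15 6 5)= (0 6 14 9 5 2 4 15 7 1)= [6, 0, 4, 3, 15, 2, 14, 1, 8, 5, 10, 11, 12, 13, 9, 7]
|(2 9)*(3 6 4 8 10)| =10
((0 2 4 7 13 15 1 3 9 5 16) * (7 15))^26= (0 16 5 9 3 1 15 4 2)= [16, 15, 0, 1, 2, 9, 6, 7, 8, 3, 10, 11, 12, 13, 14, 4, 5]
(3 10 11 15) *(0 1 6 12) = [1, 6, 2, 10, 4, 5, 12, 7, 8, 9, 11, 15, 0, 13, 14, 3] = (0 1 6 12)(3 10 11 15)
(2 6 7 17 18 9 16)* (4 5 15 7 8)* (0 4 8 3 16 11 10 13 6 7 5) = [4, 1, 7, 16, 0, 15, 3, 17, 8, 11, 13, 10, 12, 6, 14, 5, 2, 18, 9] = (0 4)(2 7 17 18 9 11 10 13 6 3 16)(5 15)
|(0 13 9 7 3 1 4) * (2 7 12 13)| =|(0 2 7 3 1 4)(9 12 13)| =6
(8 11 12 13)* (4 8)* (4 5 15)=(4 8 11 12 13 5 15)=[0, 1, 2, 3, 8, 15, 6, 7, 11, 9, 10, 12, 13, 5, 14, 4]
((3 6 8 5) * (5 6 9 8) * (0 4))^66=(3 9 8 6 5)=[0, 1, 2, 9, 4, 3, 5, 7, 6, 8]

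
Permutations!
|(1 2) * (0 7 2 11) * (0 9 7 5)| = 10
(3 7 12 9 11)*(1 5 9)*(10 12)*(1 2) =(1 5 9 11 3 7 10 12 2) =[0, 5, 1, 7, 4, 9, 6, 10, 8, 11, 12, 3, 2]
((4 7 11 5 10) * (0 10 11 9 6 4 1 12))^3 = (0 12 1 10)(4 6 9 7)(5 11) = [12, 10, 2, 3, 6, 11, 9, 4, 8, 7, 0, 5, 1]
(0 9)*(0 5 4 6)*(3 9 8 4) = [8, 1, 2, 9, 6, 3, 0, 7, 4, 5] = (0 8 4 6)(3 9 5)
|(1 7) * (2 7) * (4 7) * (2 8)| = 5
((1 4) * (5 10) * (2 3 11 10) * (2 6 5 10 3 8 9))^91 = (1 4)(2 8 9)(3 11)(5 6) = [0, 4, 8, 11, 1, 6, 5, 7, 9, 2, 10, 3]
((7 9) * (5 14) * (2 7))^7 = [0, 1, 7, 3, 4, 14, 6, 9, 8, 2, 10, 11, 12, 13, 5] = (2 7 9)(5 14)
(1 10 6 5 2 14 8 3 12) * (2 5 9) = (1 10 6 9 2 14 8 3 12) = [0, 10, 14, 12, 4, 5, 9, 7, 3, 2, 6, 11, 1, 13, 8]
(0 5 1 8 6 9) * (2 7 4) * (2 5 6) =(0 6 9)(1 8 2 7 4 5) =[6, 8, 7, 3, 5, 1, 9, 4, 2, 0]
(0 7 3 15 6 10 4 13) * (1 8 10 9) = (0 7 3 15 6 9 1 8 10 4 13) = [7, 8, 2, 15, 13, 5, 9, 3, 10, 1, 4, 11, 12, 0, 14, 6]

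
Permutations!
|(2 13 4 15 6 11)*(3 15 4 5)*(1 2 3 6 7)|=|(1 2 13 5 6 11 3 15 7)|=9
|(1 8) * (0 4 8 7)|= 5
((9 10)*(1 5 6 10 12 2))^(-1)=[0, 2, 12, 3, 4, 1, 5, 7, 8, 10, 6, 11, 9]=(1 2 12 9 10 6 5)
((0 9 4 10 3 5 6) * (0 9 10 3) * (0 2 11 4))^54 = (11) = [0, 1, 2, 3, 4, 5, 6, 7, 8, 9, 10, 11]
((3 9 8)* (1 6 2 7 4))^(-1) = [0, 4, 6, 8, 7, 5, 1, 2, 9, 3] = (1 4 7 2 6)(3 8 9)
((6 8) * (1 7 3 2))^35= [0, 2, 3, 7, 4, 5, 8, 1, 6]= (1 2 3 7)(6 8)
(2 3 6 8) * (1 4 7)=(1 4 7)(2 3 6 8)=[0, 4, 3, 6, 7, 5, 8, 1, 2]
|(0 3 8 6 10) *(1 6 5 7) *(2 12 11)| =|(0 3 8 5 7 1 6 10)(2 12 11)| =24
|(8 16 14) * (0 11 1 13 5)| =|(0 11 1 13 5)(8 16 14)| =15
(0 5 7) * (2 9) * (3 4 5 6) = (0 6 3 4 5 7)(2 9) = [6, 1, 9, 4, 5, 7, 3, 0, 8, 2]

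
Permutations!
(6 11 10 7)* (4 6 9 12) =(4 6 11 10 7 9 12) =[0, 1, 2, 3, 6, 5, 11, 9, 8, 12, 7, 10, 4]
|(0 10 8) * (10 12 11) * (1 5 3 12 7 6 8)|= 12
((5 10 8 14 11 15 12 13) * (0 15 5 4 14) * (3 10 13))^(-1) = (0 8 10 3 12 15)(4 13 5 11 14) = [8, 1, 2, 12, 13, 11, 6, 7, 10, 9, 3, 14, 15, 5, 4, 0]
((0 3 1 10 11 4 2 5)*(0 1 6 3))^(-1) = (1 5 2 4 11 10)(3 6) = [0, 5, 4, 6, 11, 2, 3, 7, 8, 9, 1, 10]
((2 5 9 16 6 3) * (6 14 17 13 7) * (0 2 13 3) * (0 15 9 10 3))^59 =[6, 1, 15, 14, 4, 9, 2, 0, 8, 10, 16, 11, 12, 17, 13, 5, 3, 7] =(0 6 2 15 5 9 10 16 3 14 13 17 7)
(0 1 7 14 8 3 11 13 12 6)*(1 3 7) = (0 3 11 13 12 6)(7 14 8) = [3, 1, 2, 11, 4, 5, 0, 14, 7, 9, 10, 13, 6, 12, 8]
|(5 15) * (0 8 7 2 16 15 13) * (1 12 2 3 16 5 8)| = 30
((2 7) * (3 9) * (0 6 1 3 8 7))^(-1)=(0 2 7 8 9 3 1 6)=[2, 6, 7, 1, 4, 5, 0, 8, 9, 3]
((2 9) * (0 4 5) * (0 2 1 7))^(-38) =(0 9 4 1 5 7 2) =[9, 5, 0, 3, 1, 7, 6, 2, 8, 4]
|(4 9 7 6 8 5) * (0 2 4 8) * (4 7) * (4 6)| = 6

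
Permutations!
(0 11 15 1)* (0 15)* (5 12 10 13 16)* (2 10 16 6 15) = [11, 2, 10, 3, 4, 12, 15, 7, 8, 9, 13, 0, 16, 6, 14, 1, 5] = (0 11)(1 2 10 13 6 15)(5 12 16)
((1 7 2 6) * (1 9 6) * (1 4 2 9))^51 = [0, 6, 4, 3, 2, 5, 9, 1, 8, 7] = (1 6 9 7)(2 4)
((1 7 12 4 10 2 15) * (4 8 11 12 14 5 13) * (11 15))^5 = (1 4 8 5 11 7 10 15 13 12 14 2) = [0, 4, 1, 3, 8, 11, 6, 10, 5, 9, 15, 7, 14, 12, 2, 13]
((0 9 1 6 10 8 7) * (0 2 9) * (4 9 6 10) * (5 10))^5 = (1 2 5 6 10 4 8 9 7) = [0, 2, 5, 3, 8, 6, 10, 1, 9, 7, 4]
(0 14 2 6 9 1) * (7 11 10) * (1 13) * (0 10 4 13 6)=(0 14 2)(1 10 7 11 4 13)(6 9)=[14, 10, 0, 3, 13, 5, 9, 11, 8, 6, 7, 4, 12, 1, 2]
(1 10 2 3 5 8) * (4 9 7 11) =(1 10 2 3 5 8)(4 9 7 11) =[0, 10, 3, 5, 9, 8, 6, 11, 1, 7, 2, 4]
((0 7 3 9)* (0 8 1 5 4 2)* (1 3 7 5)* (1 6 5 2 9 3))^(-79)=(0 2)(1 8 9 4 5 6)=[2, 8, 0, 3, 5, 6, 1, 7, 9, 4]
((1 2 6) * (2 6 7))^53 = (1 6)(2 7) = [0, 6, 7, 3, 4, 5, 1, 2]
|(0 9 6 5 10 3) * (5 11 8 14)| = 9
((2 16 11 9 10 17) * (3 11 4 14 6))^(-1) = [0, 1, 17, 6, 16, 5, 14, 7, 8, 11, 9, 3, 12, 13, 4, 15, 2, 10] = (2 17 10 9 11 3 6 14 4 16)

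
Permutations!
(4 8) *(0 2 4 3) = [2, 1, 4, 0, 8, 5, 6, 7, 3] = (0 2 4 8 3)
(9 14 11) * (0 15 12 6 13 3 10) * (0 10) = (0 15 12 6 13 3)(9 14 11) = [15, 1, 2, 0, 4, 5, 13, 7, 8, 14, 10, 9, 6, 3, 11, 12]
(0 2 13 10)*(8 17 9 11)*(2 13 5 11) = [13, 1, 5, 3, 4, 11, 6, 7, 17, 2, 0, 8, 12, 10, 14, 15, 16, 9] = (0 13 10)(2 5 11 8 17 9)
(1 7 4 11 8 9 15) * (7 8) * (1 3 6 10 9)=(1 8)(3 6 10 9 15)(4 11 7)=[0, 8, 2, 6, 11, 5, 10, 4, 1, 15, 9, 7, 12, 13, 14, 3]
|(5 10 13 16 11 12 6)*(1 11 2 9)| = |(1 11 12 6 5 10 13 16 2 9)| = 10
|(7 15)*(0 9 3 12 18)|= 10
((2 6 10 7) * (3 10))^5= [0, 1, 2, 3, 4, 5, 6, 7, 8, 9, 10]= (10)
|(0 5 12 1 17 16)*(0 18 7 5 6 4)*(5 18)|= 30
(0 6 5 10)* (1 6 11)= [11, 6, 2, 3, 4, 10, 5, 7, 8, 9, 0, 1]= (0 11 1 6 5 10)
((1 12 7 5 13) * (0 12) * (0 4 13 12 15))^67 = (0 15)(1 4 13)(5 12 7) = [15, 4, 2, 3, 13, 12, 6, 5, 8, 9, 10, 11, 7, 1, 14, 0]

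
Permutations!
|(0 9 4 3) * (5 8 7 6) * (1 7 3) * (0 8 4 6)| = |(0 9 6 5 4 1 7)(3 8)| = 14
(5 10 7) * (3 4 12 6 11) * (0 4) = (0 4 12 6 11 3)(5 10 7) = [4, 1, 2, 0, 12, 10, 11, 5, 8, 9, 7, 3, 6]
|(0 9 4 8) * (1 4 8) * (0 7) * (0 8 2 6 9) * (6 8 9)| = |(1 4)(2 8 7 9)| = 4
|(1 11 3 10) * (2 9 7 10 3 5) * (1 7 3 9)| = |(1 11 5 2)(3 9)(7 10)| = 4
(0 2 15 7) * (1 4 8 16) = (0 2 15 7)(1 4 8 16) = [2, 4, 15, 3, 8, 5, 6, 0, 16, 9, 10, 11, 12, 13, 14, 7, 1]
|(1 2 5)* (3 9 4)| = 3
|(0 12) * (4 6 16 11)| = |(0 12)(4 6 16 11)| = 4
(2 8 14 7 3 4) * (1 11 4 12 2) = (1 11 4)(2 8 14 7 3 12) = [0, 11, 8, 12, 1, 5, 6, 3, 14, 9, 10, 4, 2, 13, 7]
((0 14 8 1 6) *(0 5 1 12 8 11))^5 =[11, 5, 2, 3, 4, 6, 1, 7, 12, 9, 10, 14, 8, 13, 0] =(0 11 14)(1 5 6)(8 12)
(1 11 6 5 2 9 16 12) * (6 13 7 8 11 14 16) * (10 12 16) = [0, 14, 9, 3, 4, 2, 5, 8, 11, 6, 12, 13, 1, 7, 10, 15, 16] = (16)(1 14 10 12)(2 9 6 5)(7 8 11 13)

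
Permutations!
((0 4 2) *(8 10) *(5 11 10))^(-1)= (0 2 4)(5 8 10 11)= [2, 1, 4, 3, 0, 8, 6, 7, 10, 9, 11, 5]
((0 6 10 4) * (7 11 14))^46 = (0 10)(4 6)(7 11 14) = [10, 1, 2, 3, 6, 5, 4, 11, 8, 9, 0, 14, 12, 13, 7]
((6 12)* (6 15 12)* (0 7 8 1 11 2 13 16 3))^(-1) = (0 3 16 13 2 11 1 8 7)(12 15) = [3, 8, 11, 16, 4, 5, 6, 0, 7, 9, 10, 1, 15, 2, 14, 12, 13]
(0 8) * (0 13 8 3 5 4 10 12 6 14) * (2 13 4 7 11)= (0 3 5 7 11 2 13 8 4 10 12 6 14)= [3, 1, 13, 5, 10, 7, 14, 11, 4, 9, 12, 2, 6, 8, 0]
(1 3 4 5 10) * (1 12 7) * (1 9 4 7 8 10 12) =(1 3 7 9 4 5 12 8 10) =[0, 3, 2, 7, 5, 12, 6, 9, 10, 4, 1, 11, 8]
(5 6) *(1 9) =(1 9)(5 6) =[0, 9, 2, 3, 4, 6, 5, 7, 8, 1]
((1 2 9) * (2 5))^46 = [0, 2, 1, 3, 4, 9, 6, 7, 8, 5] = (1 2)(5 9)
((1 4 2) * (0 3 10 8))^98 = (0 10)(1 2 4)(3 8) = [10, 2, 4, 8, 1, 5, 6, 7, 3, 9, 0]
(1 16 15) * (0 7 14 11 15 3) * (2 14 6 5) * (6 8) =(0 7 8 6 5 2 14 11 15 1 16 3) =[7, 16, 14, 0, 4, 2, 5, 8, 6, 9, 10, 15, 12, 13, 11, 1, 3]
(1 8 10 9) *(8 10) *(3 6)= (1 10 9)(3 6)= [0, 10, 2, 6, 4, 5, 3, 7, 8, 1, 9]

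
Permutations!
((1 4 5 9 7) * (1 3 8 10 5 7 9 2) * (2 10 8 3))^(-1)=(1 2 7 4)(5 10)=[0, 2, 7, 3, 1, 10, 6, 4, 8, 9, 5]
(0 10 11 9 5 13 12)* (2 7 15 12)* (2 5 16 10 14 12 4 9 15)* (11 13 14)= (0 11 15 4 9 16 10 13 5 14 12)(2 7)= [11, 1, 7, 3, 9, 14, 6, 2, 8, 16, 13, 15, 0, 5, 12, 4, 10]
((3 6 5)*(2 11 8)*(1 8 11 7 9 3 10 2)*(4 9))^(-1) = (11)(1 8)(2 10 5 6 3 9 4 7) = [0, 8, 10, 9, 7, 6, 3, 2, 1, 4, 5, 11]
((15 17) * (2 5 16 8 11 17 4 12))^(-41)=(2 11 12 8 4 16 15 5 17)=[0, 1, 11, 3, 16, 17, 6, 7, 4, 9, 10, 12, 8, 13, 14, 5, 15, 2]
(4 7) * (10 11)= [0, 1, 2, 3, 7, 5, 6, 4, 8, 9, 11, 10]= (4 7)(10 11)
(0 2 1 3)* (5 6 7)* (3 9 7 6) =(0 2 1 9 7 5 3) =[2, 9, 1, 0, 4, 3, 6, 5, 8, 7]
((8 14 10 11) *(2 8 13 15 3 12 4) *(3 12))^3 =(2 10 15)(4 14 13)(8 11 12) =[0, 1, 10, 3, 14, 5, 6, 7, 11, 9, 15, 12, 8, 4, 13, 2]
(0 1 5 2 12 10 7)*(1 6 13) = (0 6 13 1 5 2 12 10 7) = [6, 5, 12, 3, 4, 2, 13, 0, 8, 9, 7, 11, 10, 1]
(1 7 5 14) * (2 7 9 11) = [0, 9, 7, 3, 4, 14, 6, 5, 8, 11, 10, 2, 12, 13, 1] = (1 9 11 2 7 5 14)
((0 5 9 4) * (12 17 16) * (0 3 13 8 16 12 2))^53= (0 2 16 8 13 3 4 9 5)(12 17)= [2, 1, 16, 4, 9, 0, 6, 7, 13, 5, 10, 11, 17, 3, 14, 15, 8, 12]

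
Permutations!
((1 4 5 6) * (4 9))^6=(1 9 4 5 6)=[0, 9, 2, 3, 5, 6, 1, 7, 8, 4]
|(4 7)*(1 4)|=|(1 4 7)|=3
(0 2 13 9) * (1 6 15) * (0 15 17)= (0 2 13 9 15 1 6 17)= [2, 6, 13, 3, 4, 5, 17, 7, 8, 15, 10, 11, 12, 9, 14, 1, 16, 0]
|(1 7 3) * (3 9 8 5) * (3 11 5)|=|(1 7 9 8 3)(5 11)|=10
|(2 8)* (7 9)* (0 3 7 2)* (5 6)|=|(0 3 7 9 2 8)(5 6)|=6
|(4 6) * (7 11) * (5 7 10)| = |(4 6)(5 7 11 10)| = 4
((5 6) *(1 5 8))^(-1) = (1 8 6 5) = [0, 8, 2, 3, 4, 1, 5, 7, 6]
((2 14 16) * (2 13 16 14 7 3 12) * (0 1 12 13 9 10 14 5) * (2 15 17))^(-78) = (0 7 14 17 9 12 13)(1 3 5 2 10 15 16) = [7, 3, 10, 5, 4, 2, 6, 14, 8, 12, 15, 11, 13, 0, 17, 16, 1, 9]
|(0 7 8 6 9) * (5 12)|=10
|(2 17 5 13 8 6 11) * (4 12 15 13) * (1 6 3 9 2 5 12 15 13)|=42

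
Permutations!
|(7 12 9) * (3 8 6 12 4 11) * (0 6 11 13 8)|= 10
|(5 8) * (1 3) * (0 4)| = |(0 4)(1 3)(5 8)| = 2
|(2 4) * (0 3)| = |(0 3)(2 4)| = 2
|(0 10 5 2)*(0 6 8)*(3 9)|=|(0 10 5 2 6 8)(3 9)|=6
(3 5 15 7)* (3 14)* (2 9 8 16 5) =(2 9 8 16 5 15 7 14 3) =[0, 1, 9, 2, 4, 15, 6, 14, 16, 8, 10, 11, 12, 13, 3, 7, 5]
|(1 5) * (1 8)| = 3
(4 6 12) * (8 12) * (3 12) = (3 12 4 6 8) = [0, 1, 2, 12, 6, 5, 8, 7, 3, 9, 10, 11, 4]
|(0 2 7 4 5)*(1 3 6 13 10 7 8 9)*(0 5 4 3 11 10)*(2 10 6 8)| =|(0 10 7 3 8 9 1 11 6 13)| =10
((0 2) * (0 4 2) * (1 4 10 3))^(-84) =(1 4 2 10 3) =[0, 4, 10, 1, 2, 5, 6, 7, 8, 9, 3]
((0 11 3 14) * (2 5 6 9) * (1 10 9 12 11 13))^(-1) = (0 14 3 11 12 6 5 2 9 10 1 13) = [14, 13, 9, 11, 4, 2, 5, 7, 8, 10, 1, 12, 6, 0, 3]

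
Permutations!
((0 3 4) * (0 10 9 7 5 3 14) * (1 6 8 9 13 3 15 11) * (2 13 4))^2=(1 8 7 15)(2 3 13)(5 11 6 9)=[0, 8, 3, 13, 4, 11, 9, 15, 7, 5, 10, 6, 12, 2, 14, 1]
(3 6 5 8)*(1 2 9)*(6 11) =(1 2 9)(3 11 6 5 8) =[0, 2, 9, 11, 4, 8, 5, 7, 3, 1, 10, 6]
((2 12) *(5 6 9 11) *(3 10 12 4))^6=[0, 1, 4, 10, 3, 9, 11, 7, 8, 5, 12, 6, 2]=(2 4 3 10 12)(5 9)(6 11)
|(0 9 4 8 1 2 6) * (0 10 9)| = 7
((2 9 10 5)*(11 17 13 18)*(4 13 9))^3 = (2 18 9)(4 11 10)(5 13 17) = [0, 1, 18, 3, 11, 13, 6, 7, 8, 2, 4, 10, 12, 17, 14, 15, 16, 5, 9]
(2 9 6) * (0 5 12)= [5, 1, 9, 3, 4, 12, 2, 7, 8, 6, 10, 11, 0]= (0 5 12)(2 9 6)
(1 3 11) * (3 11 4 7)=(1 11)(3 4 7)=[0, 11, 2, 4, 7, 5, 6, 3, 8, 9, 10, 1]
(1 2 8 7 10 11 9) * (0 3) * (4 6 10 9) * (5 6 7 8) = (0 3)(1 2 5 6 10 11 4 7 9) = [3, 2, 5, 0, 7, 6, 10, 9, 8, 1, 11, 4]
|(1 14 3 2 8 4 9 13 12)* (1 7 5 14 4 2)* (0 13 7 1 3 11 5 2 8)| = |(0 13 12 1 4 9 7 2)(5 14 11)| = 24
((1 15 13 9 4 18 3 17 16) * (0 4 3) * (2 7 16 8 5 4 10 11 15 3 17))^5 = (0 9 18 13 4 15 5 11 8 10 17) = [9, 1, 2, 3, 15, 11, 6, 7, 10, 18, 17, 8, 12, 4, 14, 5, 16, 0, 13]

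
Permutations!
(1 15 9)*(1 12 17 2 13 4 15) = (2 13 4 15 9 12 17) = [0, 1, 13, 3, 15, 5, 6, 7, 8, 12, 10, 11, 17, 4, 14, 9, 16, 2]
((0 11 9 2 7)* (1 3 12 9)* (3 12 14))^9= [1, 9, 0, 14, 4, 5, 6, 11, 8, 7, 10, 12, 2, 13, 3]= (0 1 9 7 11 12 2)(3 14)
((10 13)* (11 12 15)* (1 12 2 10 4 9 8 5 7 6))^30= [0, 2, 9, 3, 7, 12, 11, 15, 1, 6, 8, 4, 10, 5, 14, 13]= (1 2 9 6 11 4 7 15 13 5 12 10 8)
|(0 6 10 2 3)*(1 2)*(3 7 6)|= |(0 3)(1 2 7 6 10)|= 10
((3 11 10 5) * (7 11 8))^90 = (11) = [0, 1, 2, 3, 4, 5, 6, 7, 8, 9, 10, 11]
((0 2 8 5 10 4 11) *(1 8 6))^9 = (11) = [0, 1, 2, 3, 4, 5, 6, 7, 8, 9, 10, 11]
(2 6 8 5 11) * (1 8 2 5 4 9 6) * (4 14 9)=(1 8 14 9 6 2)(5 11)=[0, 8, 1, 3, 4, 11, 2, 7, 14, 6, 10, 5, 12, 13, 9]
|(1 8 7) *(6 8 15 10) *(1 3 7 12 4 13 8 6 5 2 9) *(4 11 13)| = |(1 15 10 5 2 9)(3 7)(8 12 11 13)| = 12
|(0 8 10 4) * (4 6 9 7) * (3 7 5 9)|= 14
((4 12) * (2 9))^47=(2 9)(4 12)=[0, 1, 9, 3, 12, 5, 6, 7, 8, 2, 10, 11, 4]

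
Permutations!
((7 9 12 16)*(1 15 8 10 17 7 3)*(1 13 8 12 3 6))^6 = [0, 15, 2, 9, 4, 5, 1, 17, 13, 7, 8, 11, 16, 3, 14, 12, 6, 10] = (1 15 12 16 6)(3 9 7 17 10 8 13)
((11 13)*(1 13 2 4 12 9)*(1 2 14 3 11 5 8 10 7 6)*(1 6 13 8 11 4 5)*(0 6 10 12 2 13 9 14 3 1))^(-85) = (0 13 9 7 10 6)(1 14 12 8) = [13, 14, 2, 3, 4, 5, 0, 10, 1, 7, 6, 11, 8, 9, 12]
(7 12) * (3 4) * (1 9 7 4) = [0, 9, 2, 1, 3, 5, 6, 12, 8, 7, 10, 11, 4] = (1 9 7 12 4 3)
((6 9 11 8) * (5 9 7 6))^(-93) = (5 8 11 9)(6 7) = [0, 1, 2, 3, 4, 8, 7, 6, 11, 5, 10, 9]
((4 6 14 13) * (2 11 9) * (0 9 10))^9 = (0 10 11 2 9)(4 6 14 13) = [10, 1, 9, 3, 6, 5, 14, 7, 8, 0, 11, 2, 12, 4, 13]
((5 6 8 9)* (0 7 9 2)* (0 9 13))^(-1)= (0 13 7)(2 8 6 5 9)= [13, 1, 8, 3, 4, 9, 5, 0, 6, 2, 10, 11, 12, 7]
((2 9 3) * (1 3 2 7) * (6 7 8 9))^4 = (1 2 3 6 8 7 9) = [0, 2, 3, 6, 4, 5, 8, 9, 7, 1]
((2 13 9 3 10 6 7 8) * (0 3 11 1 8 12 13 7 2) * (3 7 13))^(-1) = (0 8 1 11 9 13 2 6 10 3 12 7) = [8, 11, 6, 12, 4, 5, 10, 0, 1, 13, 3, 9, 7, 2]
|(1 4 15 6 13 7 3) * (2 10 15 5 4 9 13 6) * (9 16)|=|(1 16 9 13 7 3)(2 10 15)(4 5)|=6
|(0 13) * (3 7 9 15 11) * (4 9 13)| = |(0 4 9 15 11 3 7 13)| = 8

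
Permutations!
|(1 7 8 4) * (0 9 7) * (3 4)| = |(0 9 7 8 3 4 1)| = 7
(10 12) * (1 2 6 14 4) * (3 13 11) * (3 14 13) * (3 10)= (1 2 6 13 11 14 4)(3 10 12)= [0, 2, 6, 10, 1, 5, 13, 7, 8, 9, 12, 14, 3, 11, 4]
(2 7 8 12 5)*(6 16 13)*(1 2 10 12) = (1 2 7 8)(5 10 12)(6 16 13) = [0, 2, 7, 3, 4, 10, 16, 8, 1, 9, 12, 11, 5, 6, 14, 15, 13]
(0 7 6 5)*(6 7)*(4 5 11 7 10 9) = [6, 1, 2, 3, 5, 0, 11, 10, 8, 4, 9, 7] = (0 6 11 7 10 9 4 5)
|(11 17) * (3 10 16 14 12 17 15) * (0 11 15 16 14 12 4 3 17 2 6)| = |(0 11 16 12 2 6)(3 10 14 4)(15 17)| = 12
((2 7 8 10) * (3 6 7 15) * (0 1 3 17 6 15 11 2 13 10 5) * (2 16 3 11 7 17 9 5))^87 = (0 5 9 15 3 16 11 1)(6 17)(10 13) = [5, 0, 2, 16, 4, 9, 17, 7, 8, 15, 13, 1, 12, 10, 14, 3, 11, 6]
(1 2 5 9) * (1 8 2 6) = (1 6)(2 5 9 8) = [0, 6, 5, 3, 4, 9, 1, 7, 2, 8]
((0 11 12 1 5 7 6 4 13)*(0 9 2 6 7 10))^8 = (0 12 5)(1 10 11)(2 13 6 9 4) = [12, 10, 13, 3, 2, 0, 9, 7, 8, 4, 11, 1, 5, 6]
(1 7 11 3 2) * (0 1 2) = (0 1 7 11 3) = [1, 7, 2, 0, 4, 5, 6, 11, 8, 9, 10, 3]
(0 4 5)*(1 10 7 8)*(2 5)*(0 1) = (0 4 2 5 1 10 7 8) = [4, 10, 5, 3, 2, 1, 6, 8, 0, 9, 7]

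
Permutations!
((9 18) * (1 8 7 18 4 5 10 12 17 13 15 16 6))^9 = (1 17 9 6 12 18 16 10 7 15 5 8 13 4) = [0, 17, 2, 3, 1, 8, 12, 15, 13, 6, 7, 11, 18, 4, 14, 5, 10, 9, 16]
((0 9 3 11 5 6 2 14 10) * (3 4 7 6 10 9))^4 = (0 10 5 11 3)(2 7 9)(4 14 6) = [10, 1, 7, 0, 14, 11, 4, 9, 8, 2, 5, 3, 12, 13, 6]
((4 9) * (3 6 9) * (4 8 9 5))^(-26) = (9)(3 5)(4 6) = [0, 1, 2, 5, 6, 3, 4, 7, 8, 9]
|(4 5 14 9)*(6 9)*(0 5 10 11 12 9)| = 20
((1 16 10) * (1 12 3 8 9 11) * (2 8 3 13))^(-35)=(1 16 10 12 13 2 8 9 11)=[0, 16, 8, 3, 4, 5, 6, 7, 9, 11, 12, 1, 13, 2, 14, 15, 10]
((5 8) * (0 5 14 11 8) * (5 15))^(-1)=(0 5 15)(8 11 14)=[5, 1, 2, 3, 4, 15, 6, 7, 11, 9, 10, 14, 12, 13, 8, 0]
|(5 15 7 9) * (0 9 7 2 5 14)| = |(0 9 14)(2 5 15)| = 3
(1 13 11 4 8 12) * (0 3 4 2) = [3, 13, 0, 4, 8, 5, 6, 7, 12, 9, 10, 2, 1, 11] = (0 3 4 8 12 1 13 11 2)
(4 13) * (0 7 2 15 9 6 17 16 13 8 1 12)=(0 7 2 15 9 6 17 16 13 4 8 1 12)=[7, 12, 15, 3, 8, 5, 17, 2, 1, 6, 10, 11, 0, 4, 14, 9, 13, 16]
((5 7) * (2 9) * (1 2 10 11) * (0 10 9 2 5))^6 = (11) = [0, 1, 2, 3, 4, 5, 6, 7, 8, 9, 10, 11]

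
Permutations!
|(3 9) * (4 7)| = 2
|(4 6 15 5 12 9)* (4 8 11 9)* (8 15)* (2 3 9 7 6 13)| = |(2 3 9 15 5 12 4 13)(6 8 11 7)| = 8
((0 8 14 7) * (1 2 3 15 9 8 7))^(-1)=[7, 14, 1, 2, 4, 5, 6, 0, 9, 15, 10, 11, 12, 13, 8, 3]=(0 7)(1 14 8 9 15 3 2)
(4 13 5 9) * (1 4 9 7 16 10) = (1 4 13 5 7 16 10) = [0, 4, 2, 3, 13, 7, 6, 16, 8, 9, 1, 11, 12, 5, 14, 15, 10]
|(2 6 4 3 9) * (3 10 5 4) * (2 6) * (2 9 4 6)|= |(2 9)(3 4 10 5 6)|= 10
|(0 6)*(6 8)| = 3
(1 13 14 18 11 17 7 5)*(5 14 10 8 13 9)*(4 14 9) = [0, 4, 2, 3, 14, 1, 6, 9, 13, 5, 8, 17, 12, 10, 18, 15, 16, 7, 11] = (1 4 14 18 11 17 7 9 5)(8 13 10)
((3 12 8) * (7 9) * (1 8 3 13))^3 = (13)(3 12)(7 9) = [0, 1, 2, 12, 4, 5, 6, 9, 8, 7, 10, 11, 3, 13]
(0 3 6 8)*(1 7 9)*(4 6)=(0 3 4 6 8)(1 7 9)=[3, 7, 2, 4, 6, 5, 8, 9, 0, 1]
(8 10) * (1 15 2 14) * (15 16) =[0, 16, 14, 3, 4, 5, 6, 7, 10, 9, 8, 11, 12, 13, 1, 2, 15] =(1 16 15 2 14)(8 10)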